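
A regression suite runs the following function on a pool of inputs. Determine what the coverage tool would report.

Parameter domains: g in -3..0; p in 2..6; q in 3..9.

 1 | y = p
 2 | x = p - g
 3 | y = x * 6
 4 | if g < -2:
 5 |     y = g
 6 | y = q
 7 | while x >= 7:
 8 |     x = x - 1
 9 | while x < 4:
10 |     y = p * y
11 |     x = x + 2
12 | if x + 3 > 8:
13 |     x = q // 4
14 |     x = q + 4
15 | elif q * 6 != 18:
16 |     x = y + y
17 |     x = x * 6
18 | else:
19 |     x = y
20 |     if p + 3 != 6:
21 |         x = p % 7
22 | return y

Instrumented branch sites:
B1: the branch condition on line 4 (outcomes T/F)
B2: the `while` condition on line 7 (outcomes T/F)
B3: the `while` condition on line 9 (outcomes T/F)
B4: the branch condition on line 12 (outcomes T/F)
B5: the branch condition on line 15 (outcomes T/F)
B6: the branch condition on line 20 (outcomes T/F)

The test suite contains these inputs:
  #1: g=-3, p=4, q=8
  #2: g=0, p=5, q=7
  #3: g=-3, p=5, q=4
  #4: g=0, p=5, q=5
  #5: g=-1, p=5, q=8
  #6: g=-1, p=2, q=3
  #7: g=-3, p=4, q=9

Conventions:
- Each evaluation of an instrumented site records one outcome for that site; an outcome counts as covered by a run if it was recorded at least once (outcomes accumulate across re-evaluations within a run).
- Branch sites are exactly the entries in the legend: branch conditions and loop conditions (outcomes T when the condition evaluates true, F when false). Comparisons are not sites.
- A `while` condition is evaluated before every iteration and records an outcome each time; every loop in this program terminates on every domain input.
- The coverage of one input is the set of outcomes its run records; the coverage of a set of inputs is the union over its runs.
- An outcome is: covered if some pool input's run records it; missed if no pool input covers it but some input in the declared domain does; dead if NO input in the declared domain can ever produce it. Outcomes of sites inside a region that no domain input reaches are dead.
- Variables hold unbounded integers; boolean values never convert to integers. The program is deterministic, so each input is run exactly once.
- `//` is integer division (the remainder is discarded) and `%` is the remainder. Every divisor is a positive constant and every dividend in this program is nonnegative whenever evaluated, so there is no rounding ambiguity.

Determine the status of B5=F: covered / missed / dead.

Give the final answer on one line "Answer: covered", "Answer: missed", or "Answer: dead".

B5=F is recorded by pool input(s) 6 -> covered

Answer: covered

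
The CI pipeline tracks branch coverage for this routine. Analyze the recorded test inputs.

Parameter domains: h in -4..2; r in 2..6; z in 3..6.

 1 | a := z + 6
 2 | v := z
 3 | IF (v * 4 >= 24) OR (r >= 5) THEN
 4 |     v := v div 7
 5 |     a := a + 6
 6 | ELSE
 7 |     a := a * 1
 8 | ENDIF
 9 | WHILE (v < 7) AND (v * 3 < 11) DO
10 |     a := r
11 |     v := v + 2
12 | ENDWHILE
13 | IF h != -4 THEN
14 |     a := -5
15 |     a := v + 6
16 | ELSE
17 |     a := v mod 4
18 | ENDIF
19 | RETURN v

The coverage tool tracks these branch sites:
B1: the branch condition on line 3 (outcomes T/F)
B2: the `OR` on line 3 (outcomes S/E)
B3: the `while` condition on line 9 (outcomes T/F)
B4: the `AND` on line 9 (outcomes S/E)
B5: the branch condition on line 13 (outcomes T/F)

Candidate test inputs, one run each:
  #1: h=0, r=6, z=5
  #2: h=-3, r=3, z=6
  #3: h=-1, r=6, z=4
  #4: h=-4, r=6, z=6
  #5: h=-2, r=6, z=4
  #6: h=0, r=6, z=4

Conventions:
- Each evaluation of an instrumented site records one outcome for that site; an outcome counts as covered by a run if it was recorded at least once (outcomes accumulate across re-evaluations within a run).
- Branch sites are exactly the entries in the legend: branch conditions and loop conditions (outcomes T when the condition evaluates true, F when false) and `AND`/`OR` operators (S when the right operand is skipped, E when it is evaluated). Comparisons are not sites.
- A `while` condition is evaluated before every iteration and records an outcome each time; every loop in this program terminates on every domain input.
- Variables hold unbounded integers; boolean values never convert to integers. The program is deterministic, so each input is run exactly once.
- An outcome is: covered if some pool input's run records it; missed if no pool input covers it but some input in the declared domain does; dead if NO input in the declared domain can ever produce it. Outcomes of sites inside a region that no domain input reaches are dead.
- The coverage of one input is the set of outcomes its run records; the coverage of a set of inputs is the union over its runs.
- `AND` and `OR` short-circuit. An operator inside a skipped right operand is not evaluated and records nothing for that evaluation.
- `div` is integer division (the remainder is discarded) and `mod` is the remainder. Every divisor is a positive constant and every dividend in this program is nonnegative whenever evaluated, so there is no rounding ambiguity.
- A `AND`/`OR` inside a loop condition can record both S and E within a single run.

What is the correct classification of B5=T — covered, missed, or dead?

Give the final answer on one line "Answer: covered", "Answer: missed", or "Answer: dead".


B5=T is recorded by pool input(s) 1, 2, 3, 5, 6 -> covered
Answer: covered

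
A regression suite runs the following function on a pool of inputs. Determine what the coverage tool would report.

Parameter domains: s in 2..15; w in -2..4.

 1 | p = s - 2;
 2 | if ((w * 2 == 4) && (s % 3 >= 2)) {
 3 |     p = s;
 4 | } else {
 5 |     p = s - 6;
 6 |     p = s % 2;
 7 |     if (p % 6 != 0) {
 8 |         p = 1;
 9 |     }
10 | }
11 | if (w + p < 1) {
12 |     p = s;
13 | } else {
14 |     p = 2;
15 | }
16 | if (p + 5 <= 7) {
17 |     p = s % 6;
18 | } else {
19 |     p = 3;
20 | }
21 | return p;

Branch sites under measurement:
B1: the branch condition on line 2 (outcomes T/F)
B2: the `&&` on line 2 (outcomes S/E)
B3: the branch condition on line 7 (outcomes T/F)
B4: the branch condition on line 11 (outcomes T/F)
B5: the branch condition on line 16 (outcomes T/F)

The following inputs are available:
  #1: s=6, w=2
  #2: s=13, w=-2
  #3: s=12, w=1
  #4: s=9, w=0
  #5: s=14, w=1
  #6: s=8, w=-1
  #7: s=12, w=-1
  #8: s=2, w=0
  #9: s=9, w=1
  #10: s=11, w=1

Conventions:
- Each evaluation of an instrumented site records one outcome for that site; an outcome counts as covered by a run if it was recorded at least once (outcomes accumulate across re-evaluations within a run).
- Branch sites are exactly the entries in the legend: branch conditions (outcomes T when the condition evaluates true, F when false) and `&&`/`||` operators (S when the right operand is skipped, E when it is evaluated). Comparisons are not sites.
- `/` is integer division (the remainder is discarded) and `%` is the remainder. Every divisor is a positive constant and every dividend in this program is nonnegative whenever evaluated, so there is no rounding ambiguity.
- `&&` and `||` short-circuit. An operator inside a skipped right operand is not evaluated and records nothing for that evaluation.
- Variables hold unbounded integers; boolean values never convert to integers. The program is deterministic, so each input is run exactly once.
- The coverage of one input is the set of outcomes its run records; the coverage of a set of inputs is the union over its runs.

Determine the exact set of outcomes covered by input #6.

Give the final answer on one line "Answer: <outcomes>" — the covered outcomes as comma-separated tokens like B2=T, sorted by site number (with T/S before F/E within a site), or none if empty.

Tracing the run of input #6 (s=8, w=-1):
  B2->S, B1->F, B3->F, B4->T, B5->F
collecting distinct outcomes: B1=F, B2=S, B3=F, B4=T, B5=F

Answer: B1=F, B2=S, B3=F, B4=T, B5=F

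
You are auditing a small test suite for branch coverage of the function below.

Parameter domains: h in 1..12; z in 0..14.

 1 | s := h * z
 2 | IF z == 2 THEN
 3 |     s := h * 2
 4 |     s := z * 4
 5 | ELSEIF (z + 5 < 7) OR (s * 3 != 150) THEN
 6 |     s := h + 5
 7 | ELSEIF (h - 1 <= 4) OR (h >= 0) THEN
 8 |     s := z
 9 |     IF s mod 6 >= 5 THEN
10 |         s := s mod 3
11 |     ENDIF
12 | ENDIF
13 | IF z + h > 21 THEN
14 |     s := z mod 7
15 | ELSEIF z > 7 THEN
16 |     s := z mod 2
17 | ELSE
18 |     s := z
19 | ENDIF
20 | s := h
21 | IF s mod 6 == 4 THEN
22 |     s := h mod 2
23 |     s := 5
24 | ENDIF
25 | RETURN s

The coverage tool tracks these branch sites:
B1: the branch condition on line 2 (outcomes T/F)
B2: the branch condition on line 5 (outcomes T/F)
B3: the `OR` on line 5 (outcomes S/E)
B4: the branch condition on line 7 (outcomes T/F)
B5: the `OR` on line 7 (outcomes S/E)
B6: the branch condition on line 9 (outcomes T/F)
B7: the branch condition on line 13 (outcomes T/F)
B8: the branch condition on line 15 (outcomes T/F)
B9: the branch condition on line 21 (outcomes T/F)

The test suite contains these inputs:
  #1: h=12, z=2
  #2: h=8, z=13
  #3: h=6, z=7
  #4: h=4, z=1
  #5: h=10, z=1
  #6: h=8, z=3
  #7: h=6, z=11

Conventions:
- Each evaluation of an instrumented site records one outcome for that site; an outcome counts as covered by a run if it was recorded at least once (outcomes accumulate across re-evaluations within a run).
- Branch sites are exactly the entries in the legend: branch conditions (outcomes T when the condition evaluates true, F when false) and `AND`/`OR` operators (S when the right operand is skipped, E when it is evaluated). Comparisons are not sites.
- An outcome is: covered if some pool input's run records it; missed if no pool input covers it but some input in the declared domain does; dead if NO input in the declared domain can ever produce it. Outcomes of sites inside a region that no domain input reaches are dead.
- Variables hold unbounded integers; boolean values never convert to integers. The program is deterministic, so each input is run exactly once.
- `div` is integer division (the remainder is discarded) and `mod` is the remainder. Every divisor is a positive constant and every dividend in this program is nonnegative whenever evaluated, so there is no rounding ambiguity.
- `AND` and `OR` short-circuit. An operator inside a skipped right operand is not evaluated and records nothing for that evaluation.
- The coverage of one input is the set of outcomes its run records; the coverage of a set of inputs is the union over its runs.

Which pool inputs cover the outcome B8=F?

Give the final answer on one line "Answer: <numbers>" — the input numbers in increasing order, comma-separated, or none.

input #1 (h=12, z=2): produces B8=F
input #2 (h=8, z=13): does not produce B8=F
input #3 (h=6, z=7): produces B8=F
input #4 (h=4, z=1): produces B8=F
input #5 (h=10, z=1): produces B8=F
input #6 (h=8, z=3): produces B8=F
input #7 (h=6, z=11): does not produce B8=F

Answer: 1, 3, 4, 5, 6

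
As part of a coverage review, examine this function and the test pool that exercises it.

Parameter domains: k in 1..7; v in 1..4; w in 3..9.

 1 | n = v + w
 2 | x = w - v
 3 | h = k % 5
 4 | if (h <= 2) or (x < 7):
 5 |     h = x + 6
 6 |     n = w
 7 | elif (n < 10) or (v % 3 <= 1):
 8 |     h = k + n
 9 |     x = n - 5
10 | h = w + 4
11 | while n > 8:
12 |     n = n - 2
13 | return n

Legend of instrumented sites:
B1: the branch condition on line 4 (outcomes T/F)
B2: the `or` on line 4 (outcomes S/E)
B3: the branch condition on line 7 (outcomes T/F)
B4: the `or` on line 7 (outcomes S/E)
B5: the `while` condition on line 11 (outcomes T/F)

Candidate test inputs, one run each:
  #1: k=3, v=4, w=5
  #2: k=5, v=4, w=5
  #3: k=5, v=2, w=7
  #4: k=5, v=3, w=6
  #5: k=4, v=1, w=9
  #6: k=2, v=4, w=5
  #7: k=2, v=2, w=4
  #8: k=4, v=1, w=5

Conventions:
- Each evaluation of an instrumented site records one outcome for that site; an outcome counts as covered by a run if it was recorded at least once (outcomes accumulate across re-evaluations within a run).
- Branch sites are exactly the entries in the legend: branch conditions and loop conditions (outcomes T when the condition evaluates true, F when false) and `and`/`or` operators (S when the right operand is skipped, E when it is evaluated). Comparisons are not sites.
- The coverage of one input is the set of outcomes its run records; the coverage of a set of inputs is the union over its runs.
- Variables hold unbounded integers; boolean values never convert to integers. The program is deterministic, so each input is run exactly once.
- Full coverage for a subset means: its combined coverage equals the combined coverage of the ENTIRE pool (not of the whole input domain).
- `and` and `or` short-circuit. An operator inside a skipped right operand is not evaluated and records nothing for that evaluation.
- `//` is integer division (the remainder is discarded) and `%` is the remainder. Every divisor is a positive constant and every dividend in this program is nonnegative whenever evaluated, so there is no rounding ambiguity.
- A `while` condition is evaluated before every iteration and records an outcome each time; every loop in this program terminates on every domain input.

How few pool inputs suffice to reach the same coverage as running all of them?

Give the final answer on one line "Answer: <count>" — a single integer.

input #1 (k=3, v=4, w=5): events B2->E, B1->T, B5->F; covers B1=T, B2=E, B5=F
input #2 (k=5, v=4, w=5): events B2->S, B1->T, B5->F; covers B1=T, B2=S, B5=F
input #3 (k=5, v=2, w=7): events B2->S, B1->T, B5->F; covers B1=T, B2=S, B5=F
input #4 (k=5, v=3, w=6): events B2->S, B1->T, B5->F; covers B1=T, B2=S, B5=F
input #5 (k=4, v=1, w=9): events B2->E, B1->F, B4->E, B3->T, B5->T, B5->F; covers B1=F, B2=E, B3=T, B4=E, B5=T, B5=F
input #6 (k=2, v=4, w=5): events B2->S, B1->T, B5->F; covers B1=T, B2=S, B5=F
input #7 (k=2, v=2, w=4): events B2->S, B1->T, B5->F; covers B1=T, B2=S, B5=F
input #8 (k=4, v=1, w=5): events B2->E, B1->T, B5->F; covers B1=T, B2=E, B5=F
the full pool covers 8 outcomes: B1=T, B1=F, B2=S, B2=E, B3=T, B4=E, B5=T, B5=F
checked all size-1 subsets: none covers 8 outcomes (max 6/8)
at size 2, {2, 5} reaches all 8 outcomes; every lexicographically earlier size-2 subset fails

Answer: 2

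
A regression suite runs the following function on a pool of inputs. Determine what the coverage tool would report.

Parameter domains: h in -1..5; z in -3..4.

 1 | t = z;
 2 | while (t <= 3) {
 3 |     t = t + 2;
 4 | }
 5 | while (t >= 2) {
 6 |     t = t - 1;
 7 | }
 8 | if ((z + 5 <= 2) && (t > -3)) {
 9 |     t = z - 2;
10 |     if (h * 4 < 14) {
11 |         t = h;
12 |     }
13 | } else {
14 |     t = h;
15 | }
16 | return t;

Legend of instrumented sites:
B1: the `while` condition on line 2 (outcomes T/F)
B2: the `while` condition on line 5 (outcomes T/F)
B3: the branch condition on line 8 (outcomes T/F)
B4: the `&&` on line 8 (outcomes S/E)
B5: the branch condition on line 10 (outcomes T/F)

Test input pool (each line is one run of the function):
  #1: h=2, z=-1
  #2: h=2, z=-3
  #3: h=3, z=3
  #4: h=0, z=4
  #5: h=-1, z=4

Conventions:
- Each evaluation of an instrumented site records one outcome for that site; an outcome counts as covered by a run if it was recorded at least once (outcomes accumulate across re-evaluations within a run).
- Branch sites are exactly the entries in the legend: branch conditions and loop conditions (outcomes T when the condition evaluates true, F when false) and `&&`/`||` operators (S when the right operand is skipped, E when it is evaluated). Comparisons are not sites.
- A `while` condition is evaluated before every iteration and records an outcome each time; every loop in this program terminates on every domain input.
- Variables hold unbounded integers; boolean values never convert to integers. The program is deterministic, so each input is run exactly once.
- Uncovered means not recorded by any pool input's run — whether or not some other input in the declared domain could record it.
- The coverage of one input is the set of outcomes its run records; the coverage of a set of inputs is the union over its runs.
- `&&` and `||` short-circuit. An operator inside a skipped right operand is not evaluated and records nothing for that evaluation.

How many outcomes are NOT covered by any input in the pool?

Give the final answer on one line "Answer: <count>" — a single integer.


input #1 (h=2, z=-1): covers B1=T, B1=F, B2=T, B2=F, B3=F, B4=S
input #2 (h=2, z=-3): covers B1=T, B1=F, B2=T, B2=F, B3=T, B4=E, B5=T
input #3 (h=3, z=3): covers B1=T, B1=F, B2=T, B2=F, B3=F, B4=S
input #4 (h=0, z=4): covers B1=F, B2=T, B2=F, B3=F, B4=S
input #5 (h=-1, z=4): covers B1=F, B2=T, B2=F, B3=F, B4=S
union over the pool: B1=T, B1=F, B2=T, B2=F, B3=T, B3=F, B4=S, B4=E, B5=T
uncovered (1 of 10): B5=F
Answer: 1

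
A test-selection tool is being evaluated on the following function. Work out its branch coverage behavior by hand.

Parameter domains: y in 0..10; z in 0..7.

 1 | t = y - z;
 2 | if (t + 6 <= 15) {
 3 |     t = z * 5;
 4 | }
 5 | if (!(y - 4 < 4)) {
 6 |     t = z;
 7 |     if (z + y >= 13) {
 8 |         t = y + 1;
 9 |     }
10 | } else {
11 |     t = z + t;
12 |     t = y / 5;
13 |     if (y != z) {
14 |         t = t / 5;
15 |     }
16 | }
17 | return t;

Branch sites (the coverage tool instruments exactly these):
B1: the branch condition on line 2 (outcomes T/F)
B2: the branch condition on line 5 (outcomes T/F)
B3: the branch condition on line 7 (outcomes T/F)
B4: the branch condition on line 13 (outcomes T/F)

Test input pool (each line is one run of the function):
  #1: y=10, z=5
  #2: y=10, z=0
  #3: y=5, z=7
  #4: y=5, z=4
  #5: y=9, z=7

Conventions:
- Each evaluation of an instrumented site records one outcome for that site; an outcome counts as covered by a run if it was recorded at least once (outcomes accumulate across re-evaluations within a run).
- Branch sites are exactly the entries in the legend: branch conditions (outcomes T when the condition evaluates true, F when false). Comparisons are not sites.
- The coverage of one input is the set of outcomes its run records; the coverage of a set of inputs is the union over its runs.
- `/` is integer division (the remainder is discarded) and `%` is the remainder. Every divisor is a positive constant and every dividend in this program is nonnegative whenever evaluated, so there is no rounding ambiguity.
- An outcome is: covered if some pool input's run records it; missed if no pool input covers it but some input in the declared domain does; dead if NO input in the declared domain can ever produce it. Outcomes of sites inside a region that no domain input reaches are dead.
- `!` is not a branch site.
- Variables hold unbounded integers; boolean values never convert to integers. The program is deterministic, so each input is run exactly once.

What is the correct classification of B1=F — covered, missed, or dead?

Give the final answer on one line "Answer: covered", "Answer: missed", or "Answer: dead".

B1=F is recorded by pool input(s) 2 -> covered

Answer: covered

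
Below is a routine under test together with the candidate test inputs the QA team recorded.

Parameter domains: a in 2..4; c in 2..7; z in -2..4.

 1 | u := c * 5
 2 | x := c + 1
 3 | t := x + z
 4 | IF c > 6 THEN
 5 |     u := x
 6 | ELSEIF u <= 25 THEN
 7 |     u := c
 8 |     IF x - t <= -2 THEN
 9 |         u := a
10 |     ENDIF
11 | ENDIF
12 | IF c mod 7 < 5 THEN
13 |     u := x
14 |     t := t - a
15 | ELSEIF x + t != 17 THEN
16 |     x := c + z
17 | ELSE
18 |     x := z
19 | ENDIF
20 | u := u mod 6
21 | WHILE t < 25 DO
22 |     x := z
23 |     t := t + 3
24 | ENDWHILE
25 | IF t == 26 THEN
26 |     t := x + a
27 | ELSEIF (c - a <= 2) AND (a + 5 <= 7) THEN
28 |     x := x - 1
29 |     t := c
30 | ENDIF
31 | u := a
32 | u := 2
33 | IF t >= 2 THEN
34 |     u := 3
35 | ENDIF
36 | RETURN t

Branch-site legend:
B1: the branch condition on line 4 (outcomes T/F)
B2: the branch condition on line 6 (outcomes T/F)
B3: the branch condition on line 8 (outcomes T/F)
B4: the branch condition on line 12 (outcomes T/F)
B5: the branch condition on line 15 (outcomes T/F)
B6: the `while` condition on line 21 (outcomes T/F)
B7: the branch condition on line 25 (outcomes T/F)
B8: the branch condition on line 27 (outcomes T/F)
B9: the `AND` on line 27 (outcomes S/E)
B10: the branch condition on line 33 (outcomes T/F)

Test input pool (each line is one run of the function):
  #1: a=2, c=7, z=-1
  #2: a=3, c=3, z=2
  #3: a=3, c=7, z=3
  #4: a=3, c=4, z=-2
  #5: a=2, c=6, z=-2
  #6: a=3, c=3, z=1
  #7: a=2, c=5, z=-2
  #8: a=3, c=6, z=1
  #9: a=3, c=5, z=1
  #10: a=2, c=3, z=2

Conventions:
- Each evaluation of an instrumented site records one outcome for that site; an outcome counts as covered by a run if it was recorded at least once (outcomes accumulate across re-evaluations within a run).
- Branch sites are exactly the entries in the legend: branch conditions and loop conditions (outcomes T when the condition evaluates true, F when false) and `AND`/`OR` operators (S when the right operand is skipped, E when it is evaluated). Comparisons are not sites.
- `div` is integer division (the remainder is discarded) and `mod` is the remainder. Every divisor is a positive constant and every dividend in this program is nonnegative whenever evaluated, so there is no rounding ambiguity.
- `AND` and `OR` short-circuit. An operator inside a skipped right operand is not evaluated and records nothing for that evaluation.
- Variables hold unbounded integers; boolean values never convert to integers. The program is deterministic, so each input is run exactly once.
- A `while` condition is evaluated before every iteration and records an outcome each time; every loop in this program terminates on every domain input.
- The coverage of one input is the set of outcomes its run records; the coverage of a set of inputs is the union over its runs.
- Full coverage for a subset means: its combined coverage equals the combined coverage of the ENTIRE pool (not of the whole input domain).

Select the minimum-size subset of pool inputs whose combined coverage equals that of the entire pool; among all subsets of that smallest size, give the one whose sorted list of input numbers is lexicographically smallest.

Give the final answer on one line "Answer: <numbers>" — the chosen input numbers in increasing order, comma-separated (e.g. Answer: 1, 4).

run #1 (a=2, c=7, z=-1) runs B1->T, B4->T, B6->T, B6->T, B6->T, B6->T, B6->T, B6->T, B6->T, B6->F, B7->T, B10->F; records B1=T, B4=T, B6=T, B6=F, B7=T, B10=F
run #2 (a=3, c=3, z=2) runs B1->F, B2->T, B3->T, B4->T, B6->T, B6->T, B6->T, B6->T, B6->T, B6->T, B6->T, B6->T, B6->F, B7->F, ...; records B1=F, B2=T, B3=T, B4=T, B6=T, B6=F, B7=F, B8=F, B9=E, B10=T
run #3 (a=3, c=7, z=3) runs B1->T, B4->T, B6->T, B6->T, B6->T, B6->T, B6->T, B6->T, B6->F, B7->T, B10->T; records B1=T, B4=T, B6=T, B6=F, B7=T, B10=T
run #4 (a=3, c=4, z=-2) runs B1->F, B2->T, B3->F, B4->T, B6->T, B6->T, B6->T, B6->T, B6->T, B6->T, B6->T, B6->T, B6->T, B6->F, ...; records B1=F, B2=T, B3=F, B4=T, B6=T, B6=F, B7=F, B8=F, B9=E, B10=T
run #5 (a=2, c=6, z=-2) runs B1->F, B2->F, B4->F, B5->T, B6->T, B6->T, B6->T, B6->T, B6->T, B6->T, B6->T, B6->F, B7->T, B10->F; records B1=F, B2=F, B4=F, B5=T, B6=T, B6=F, B7=T, B10=F
run #6 (a=3, c=3, z=1) runs B1->F, B2->T, B3->F, B4->T, B6->T, B6->T, B6->T, B6->T, B6->T, B6->T, B6->T, B6->T, B6->F, B7->T, ...; records B1=F, B2=T, B3=F, B4=T, B6=T, B6=F, B7=T, B10=T
run #7 (a=2, c=5, z=-2) runs B1->F, B2->T, B3->F, B4->F, B5->T, B6->T, B6->T, B6->T, B6->T, B6->T, B6->T, B6->T, B6->F, B7->F, ...; records B1=F, B2=T, B3=F, B4=F, B5=T, B6=T, B6=F, B7=F, B8=F, B9=S, B10=T
run #8 (a=3, c=6, z=1) runs B1->F, B2->F, B4->F, B5->T, B6->T, B6->T, B6->T, B6->T, B6->T, B6->T, B6->F, B7->T, B10->T; records B1=F, B2=F, B4=F, B5=T, B6=T, B6=F, B7=T, B10=T
run #9 (a=3, c=5, z=1) runs B1->F, B2->T, B3->F, B4->F, B5->T, B6->T, B6->T, B6->T, B6->T, B6->T, B6->T, B6->F, B7->F, B9->E, ...; records B1=F, B2=T, B3=F, B4=F, B5=T, B6=T, B6=F, B7=F, B8=F, B9=E, B10=T
run #10 (a=2, c=3, z=2) runs B1->F, B2->T, B3->T, B4->T, B6->T, B6->T, B6->T, B6->T, B6->T, B6->T, B6->T, B6->F, B7->F, B9->E, ...; records B1=F, B2=T, B3=T, B4=T, B6=T, B6=F, B7=F, B8=T, B9=E, B10=T
union over all inputs: B1=T, B1=F, B2=T, B2=F, B3=T, B3=F, B4=T, B4=F, B5=T, B6=T, B6=F, B7=T, B7=F, B8=T, B8=F, B9=S, B9=E, B10=T, B10=F (19 outcomes)
no size-1 subset reaches all 19 outcomes (best union: 11/19)
no size-2 subset reaches all 19 outcomes (best union: 15/19)
no size-3 subset reaches all 19 outcomes (best union: 18/19)
at size 4, {1, 5, 7, 10} reaches all 19 outcomes; every lexicographically earlier size-4 subset fails

Answer: 1, 5, 7, 10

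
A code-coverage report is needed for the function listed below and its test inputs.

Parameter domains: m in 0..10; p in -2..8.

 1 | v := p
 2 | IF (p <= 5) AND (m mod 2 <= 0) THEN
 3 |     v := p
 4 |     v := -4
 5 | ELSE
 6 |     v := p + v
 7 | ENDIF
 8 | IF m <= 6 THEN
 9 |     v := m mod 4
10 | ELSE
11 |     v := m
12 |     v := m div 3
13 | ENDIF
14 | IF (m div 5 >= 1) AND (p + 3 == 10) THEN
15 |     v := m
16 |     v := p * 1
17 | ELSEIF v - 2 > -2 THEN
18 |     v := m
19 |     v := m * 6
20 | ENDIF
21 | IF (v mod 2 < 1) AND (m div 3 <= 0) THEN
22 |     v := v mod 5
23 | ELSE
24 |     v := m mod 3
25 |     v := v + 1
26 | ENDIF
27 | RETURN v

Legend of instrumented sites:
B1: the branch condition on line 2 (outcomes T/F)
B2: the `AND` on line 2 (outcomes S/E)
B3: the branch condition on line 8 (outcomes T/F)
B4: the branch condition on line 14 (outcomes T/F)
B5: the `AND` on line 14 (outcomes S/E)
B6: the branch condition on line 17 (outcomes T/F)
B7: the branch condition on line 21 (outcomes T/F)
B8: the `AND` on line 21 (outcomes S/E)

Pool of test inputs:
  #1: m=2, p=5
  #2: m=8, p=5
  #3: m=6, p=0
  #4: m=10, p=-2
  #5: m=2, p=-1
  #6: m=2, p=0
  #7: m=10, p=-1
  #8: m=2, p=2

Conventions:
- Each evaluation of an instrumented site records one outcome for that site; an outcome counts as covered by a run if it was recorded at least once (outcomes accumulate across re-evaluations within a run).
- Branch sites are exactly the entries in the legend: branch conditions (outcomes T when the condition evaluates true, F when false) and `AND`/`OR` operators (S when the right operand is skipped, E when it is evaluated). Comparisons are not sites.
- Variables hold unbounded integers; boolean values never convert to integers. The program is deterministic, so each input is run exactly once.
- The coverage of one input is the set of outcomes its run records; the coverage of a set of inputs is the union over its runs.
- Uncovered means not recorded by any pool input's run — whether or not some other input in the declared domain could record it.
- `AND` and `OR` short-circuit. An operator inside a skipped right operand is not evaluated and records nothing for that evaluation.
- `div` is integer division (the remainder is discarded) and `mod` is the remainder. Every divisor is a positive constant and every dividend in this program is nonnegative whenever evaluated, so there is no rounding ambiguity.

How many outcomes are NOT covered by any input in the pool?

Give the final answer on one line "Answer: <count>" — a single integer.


run #1 (m=2, p=5) runs B2->E, B1->T, B3->T, B5->S, B4->F, B6->T, B8->E, B7->T; records B1=T, B2=E, B3=T, B4=F, B5=S, B6=T, B7=T, B8=E
run #2 (m=8, p=5) runs B2->E, B1->T, B3->F, B5->E, B4->F, B6->T, B8->E, B7->F; records B1=T, B2=E, B3=F, B4=F, B5=E, B6=T, B7=F, B8=E
run #3 (m=6, p=0) runs B2->E, B1->T, B3->T, B5->E, B4->F, B6->T, B8->E, B7->F; records B1=T, B2=E, B3=T, B4=F, B5=E, B6=T, B7=F, B8=E
run #4 (m=10, p=-2) runs B2->E, B1->T, B3->F, B5->E, B4->F, B6->T, B8->E, B7->F; records B1=T, B2=E, B3=F, B4=F, B5=E, B6=T, B7=F, B8=E
run #5 (m=2, p=-1) runs B2->E, B1->T, B3->T, B5->S, B4->F, B6->T, B8->E, B7->T; records B1=T, B2=E, B3=T, B4=F, B5=S, B6=T, B7=T, B8=E
run #6 (m=2, p=0) runs B2->E, B1->T, B3->T, B5->S, B4->F, B6->T, B8->E, B7->T; records B1=T, B2=E, B3=T, B4=F, B5=S, B6=T, B7=T, B8=E
run #7 (m=10, p=-1) runs B2->E, B1->T, B3->F, B5->E, B4->F, B6->T, B8->E, B7->F; records B1=T, B2=E, B3=F, B4=F, B5=E, B6=T, B7=F, B8=E
run #8 (m=2, p=2) runs B2->E, B1->T, B3->T, B5->S, B4->F, B6->T, B8->E, B7->T; records B1=T, B2=E, B3=T, B4=F, B5=S, B6=T, B7=T, B8=E
union over the pool: B1=T, B2=E, B3=T, B3=F, B4=F, B5=S, B5=E, B6=T, B7=T, B7=F, B8=E
uncovered (5 of 16): B1=F, B2=S, B4=T, B6=F, B8=S
Answer: 5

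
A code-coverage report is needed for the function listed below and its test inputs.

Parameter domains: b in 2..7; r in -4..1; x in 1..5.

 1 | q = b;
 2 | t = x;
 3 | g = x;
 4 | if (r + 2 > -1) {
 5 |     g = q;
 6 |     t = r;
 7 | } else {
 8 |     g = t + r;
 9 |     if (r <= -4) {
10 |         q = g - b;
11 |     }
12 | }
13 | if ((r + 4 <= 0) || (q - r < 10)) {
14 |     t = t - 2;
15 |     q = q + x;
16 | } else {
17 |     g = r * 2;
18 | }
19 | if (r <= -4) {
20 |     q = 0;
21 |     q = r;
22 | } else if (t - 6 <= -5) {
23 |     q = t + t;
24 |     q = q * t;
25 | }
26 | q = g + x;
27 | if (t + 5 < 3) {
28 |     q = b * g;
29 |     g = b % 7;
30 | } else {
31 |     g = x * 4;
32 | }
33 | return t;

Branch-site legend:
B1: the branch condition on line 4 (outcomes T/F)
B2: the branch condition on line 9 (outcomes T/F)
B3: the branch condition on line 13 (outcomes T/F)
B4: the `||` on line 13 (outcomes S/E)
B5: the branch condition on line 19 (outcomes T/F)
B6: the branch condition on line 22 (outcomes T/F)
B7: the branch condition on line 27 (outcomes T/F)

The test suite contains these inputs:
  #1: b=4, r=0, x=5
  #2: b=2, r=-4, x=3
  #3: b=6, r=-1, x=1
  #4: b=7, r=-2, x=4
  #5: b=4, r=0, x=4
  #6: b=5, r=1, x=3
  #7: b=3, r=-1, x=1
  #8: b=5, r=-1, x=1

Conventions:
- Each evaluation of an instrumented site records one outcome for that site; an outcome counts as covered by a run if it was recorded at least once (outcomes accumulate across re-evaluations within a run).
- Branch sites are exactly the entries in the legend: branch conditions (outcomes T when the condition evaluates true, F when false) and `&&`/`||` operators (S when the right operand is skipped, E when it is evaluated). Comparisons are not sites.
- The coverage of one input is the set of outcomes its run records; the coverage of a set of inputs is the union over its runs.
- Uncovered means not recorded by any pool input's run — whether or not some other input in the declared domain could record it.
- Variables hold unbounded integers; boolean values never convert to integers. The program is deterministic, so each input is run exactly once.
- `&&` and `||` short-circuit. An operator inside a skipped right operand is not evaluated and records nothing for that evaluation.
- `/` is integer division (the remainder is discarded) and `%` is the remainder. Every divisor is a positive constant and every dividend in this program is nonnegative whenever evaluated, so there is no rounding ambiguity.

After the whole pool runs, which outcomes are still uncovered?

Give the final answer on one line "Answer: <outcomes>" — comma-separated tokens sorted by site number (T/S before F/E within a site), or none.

#1 (b=4, r=0, x=5) -> B1->T, B4->E, B3->T, B5->F, B6->T, B7->F; covered: B1=T, B3=T, B4=E, B5=F, B6=T, B7=F
#2 (b=2, r=-4, x=3) -> B1->F, B2->T, B4->S, B3->T, B5->T, B7->F; covered: B1=F, B2=T, B3=T, B4=S, B5=T, B7=F
#3 (b=6, r=-1, x=1) -> B1->T, B4->E, B3->T, B5->F, B6->T, B7->T; covered: B1=T, B3=T, B4=E, B5=F, B6=T, B7=T
#4 (b=7, r=-2, x=4) -> B1->T, B4->E, B3->T, B5->F, B6->T, B7->T; covered: B1=T, B3=T, B4=E, B5=F, B6=T, B7=T
#5 (b=4, r=0, x=4) -> B1->T, B4->E, B3->T, B5->F, B6->T, B7->F; covered: B1=T, B3=T, B4=E, B5=F, B6=T, B7=F
#6 (b=5, r=1, x=3) -> B1->T, B4->E, B3->T, B5->F, B6->T, B7->F; covered: B1=T, B3=T, B4=E, B5=F, B6=T, B7=F
#7 (b=3, r=-1, x=1) -> B1->T, B4->E, B3->T, B5->F, B6->T, B7->T; covered: B1=T, B3=T, B4=E, B5=F, B6=T, B7=T
#8 (b=5, r=-1, x=1) -> B1->T, B4->E, B3->T, B5->F, B6->T, B7->T; covered: B1=T, B3=T, B4=E, B5=F, B6=T, B7=T
union over the pool: B1=T, B1=F, B2=T, B3=T, B4=S, B4=E, B5=T, B5=F, B6=T, B7=T, B7=F
uncovered (3 of 14): B2=F, B3=F, B6=F

Answer: B2=F, B3=F, B6=F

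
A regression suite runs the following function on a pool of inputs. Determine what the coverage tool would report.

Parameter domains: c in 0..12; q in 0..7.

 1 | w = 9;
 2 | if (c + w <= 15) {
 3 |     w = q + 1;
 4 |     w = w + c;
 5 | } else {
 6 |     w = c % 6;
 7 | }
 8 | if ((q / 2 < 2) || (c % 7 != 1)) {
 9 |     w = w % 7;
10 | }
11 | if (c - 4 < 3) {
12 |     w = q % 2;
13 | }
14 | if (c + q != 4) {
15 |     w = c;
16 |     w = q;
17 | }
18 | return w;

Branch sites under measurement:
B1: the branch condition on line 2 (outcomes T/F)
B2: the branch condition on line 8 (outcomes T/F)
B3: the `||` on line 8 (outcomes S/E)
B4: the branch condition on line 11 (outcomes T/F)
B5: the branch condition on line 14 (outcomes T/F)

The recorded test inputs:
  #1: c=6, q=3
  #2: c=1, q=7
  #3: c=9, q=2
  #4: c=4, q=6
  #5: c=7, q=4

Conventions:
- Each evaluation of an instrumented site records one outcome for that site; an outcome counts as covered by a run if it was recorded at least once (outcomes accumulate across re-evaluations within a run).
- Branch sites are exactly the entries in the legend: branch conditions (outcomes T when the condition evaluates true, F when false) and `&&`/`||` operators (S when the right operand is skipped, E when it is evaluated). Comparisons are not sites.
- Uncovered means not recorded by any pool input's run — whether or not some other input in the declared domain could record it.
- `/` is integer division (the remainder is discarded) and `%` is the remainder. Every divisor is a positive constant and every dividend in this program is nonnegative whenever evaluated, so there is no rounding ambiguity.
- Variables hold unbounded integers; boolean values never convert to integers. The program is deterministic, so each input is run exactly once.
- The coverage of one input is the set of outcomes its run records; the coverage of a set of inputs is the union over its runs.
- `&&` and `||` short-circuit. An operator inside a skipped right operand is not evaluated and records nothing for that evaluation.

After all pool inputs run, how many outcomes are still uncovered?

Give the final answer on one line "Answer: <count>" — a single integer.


input #1 (c=6, q=3): events B1->T, B3->S, B2->T, B4->T, B5->T; covers B1=T, B2=T, B3=S, B4=T, B5=T
input #2 (c=1, q=7): events B1->T, B3->E, B2->F, B4->T, B5->T; covers B1=T, B2=F, B3=E, B4=T, B5=T
input #3 (c=9, q=2): events B1->F, B3->S, B2->T, B4->F, B5->T; covers B1=F, B2=T, B3=S, B4=F, B5=T
input #4 (c=4, q=6): events B1->T, B3->E, B2->T, B4->T, B5->T; covers B1=T, B2=T, B3=E, B4=T, B5=T
input #5 (c=7, q=4): events B1->F, B3->E, B2->T, B4->F, B5->T; covers B1=F, B2=T, B3=E, B4=F, B5=T
union over the pool: B1=T, B1=F, B2=T, B2=F, B3=S, B3=E, B4=T, B4=F, B5=T
uncovered (1 of 10): B5=F
Answer: 1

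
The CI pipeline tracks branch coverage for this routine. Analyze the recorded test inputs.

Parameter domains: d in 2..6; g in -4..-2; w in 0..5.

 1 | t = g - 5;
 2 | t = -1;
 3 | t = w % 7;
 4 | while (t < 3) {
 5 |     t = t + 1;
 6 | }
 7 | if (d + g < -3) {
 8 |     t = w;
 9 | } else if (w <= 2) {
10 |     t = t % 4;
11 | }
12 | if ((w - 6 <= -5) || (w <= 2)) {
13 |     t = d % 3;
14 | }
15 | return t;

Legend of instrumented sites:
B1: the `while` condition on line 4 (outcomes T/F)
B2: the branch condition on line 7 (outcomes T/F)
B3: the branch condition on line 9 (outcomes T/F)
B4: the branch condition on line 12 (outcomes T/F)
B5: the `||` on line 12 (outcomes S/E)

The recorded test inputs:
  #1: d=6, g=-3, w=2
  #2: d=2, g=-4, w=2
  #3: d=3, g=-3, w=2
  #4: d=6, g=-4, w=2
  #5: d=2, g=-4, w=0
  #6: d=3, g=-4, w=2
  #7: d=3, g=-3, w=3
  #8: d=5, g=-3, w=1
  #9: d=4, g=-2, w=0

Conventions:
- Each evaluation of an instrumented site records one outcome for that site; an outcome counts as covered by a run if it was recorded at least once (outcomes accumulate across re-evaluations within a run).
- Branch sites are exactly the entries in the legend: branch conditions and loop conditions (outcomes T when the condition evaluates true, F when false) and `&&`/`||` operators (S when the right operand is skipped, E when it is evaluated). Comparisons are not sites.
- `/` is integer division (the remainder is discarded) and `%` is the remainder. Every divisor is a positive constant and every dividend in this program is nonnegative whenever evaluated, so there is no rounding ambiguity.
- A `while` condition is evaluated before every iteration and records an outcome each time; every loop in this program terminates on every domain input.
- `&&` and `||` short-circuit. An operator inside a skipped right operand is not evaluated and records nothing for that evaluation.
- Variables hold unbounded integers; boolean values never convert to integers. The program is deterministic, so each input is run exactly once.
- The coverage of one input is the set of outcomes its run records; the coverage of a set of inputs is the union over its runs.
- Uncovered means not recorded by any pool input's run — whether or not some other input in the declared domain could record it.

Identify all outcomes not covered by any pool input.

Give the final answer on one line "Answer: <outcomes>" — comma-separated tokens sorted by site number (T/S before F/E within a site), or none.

input #1, d=6, g=-3, w=2: events B1->T, B1->F, B2->F, B3->T, B5->E, B4->T; outcomes B1=T, B1=F, B2=F, B3=T, B4=T, B5=E
input #2, d=2, g=-4, w=2: events B1->T, B1->F, B2->F, B3->T, B5->E, B4->T; outcomes B1=T, B1=F, B2=F, B3=T, B4=T, B5=E
input #3, d=3, g=-3, w=2: events B1->T, B1->F, B2->F, B3->T, B5->E, B4->T; outcomes B1=T, B1=F, B2=F, B3=T, B4=T, B5=E
input #4, d=6, g=-4, w=2: events B1->T, B1->F, B2->F, B3->T, B5->E, B4->T; outcomes B1=T, B1=F, B2=F, B3=T, B4=T, B5=E
input #5, d=2, g=-4, w=0: events B1->T, B1->T, B1->T, B1->F, B2->F, B3->T, B5->S, B4->T; outcomes B1=T, B1=F, B2=F, B3=T, B4=T, B5=S
input #6, d=3, g=-4, w=2: events B1->T, B1->F, B2->F, B3->T, B5->E, B4->T; outcomes B1=T, B1=F, B2=F, B3=T, B4=T, B5=E
input #7, d=3, g=-3, w=3: events B1->F, B2->F, B3->F, B5->E, B4->F; outcomes B1=F, B2=F, B3=F, B4=F, B5=E
input #8, d=5, g=-3, w=1: events B1->T, B1->T, B1->F, B2->F, B3->T, B5->S, B4->T; outcomes B1=T, B1=F, B2=F, B3=T, B4=T, B5=S
input #9, d=4, g=-2, w=0: events B1->T, B1->T, B1->T, B1->F, B2->F, B3->T, B5->S, B4->T; outcomes B1=T, B1=F, B2=F, B3=T, B4=T, B5=S
union over the pool: B1=T, B1=F, B2=F, B3=T, B3=F, B4=T, B4=F, B5=S, B5=E
uncovered (1 of 10): B2=T

Answer: B2=T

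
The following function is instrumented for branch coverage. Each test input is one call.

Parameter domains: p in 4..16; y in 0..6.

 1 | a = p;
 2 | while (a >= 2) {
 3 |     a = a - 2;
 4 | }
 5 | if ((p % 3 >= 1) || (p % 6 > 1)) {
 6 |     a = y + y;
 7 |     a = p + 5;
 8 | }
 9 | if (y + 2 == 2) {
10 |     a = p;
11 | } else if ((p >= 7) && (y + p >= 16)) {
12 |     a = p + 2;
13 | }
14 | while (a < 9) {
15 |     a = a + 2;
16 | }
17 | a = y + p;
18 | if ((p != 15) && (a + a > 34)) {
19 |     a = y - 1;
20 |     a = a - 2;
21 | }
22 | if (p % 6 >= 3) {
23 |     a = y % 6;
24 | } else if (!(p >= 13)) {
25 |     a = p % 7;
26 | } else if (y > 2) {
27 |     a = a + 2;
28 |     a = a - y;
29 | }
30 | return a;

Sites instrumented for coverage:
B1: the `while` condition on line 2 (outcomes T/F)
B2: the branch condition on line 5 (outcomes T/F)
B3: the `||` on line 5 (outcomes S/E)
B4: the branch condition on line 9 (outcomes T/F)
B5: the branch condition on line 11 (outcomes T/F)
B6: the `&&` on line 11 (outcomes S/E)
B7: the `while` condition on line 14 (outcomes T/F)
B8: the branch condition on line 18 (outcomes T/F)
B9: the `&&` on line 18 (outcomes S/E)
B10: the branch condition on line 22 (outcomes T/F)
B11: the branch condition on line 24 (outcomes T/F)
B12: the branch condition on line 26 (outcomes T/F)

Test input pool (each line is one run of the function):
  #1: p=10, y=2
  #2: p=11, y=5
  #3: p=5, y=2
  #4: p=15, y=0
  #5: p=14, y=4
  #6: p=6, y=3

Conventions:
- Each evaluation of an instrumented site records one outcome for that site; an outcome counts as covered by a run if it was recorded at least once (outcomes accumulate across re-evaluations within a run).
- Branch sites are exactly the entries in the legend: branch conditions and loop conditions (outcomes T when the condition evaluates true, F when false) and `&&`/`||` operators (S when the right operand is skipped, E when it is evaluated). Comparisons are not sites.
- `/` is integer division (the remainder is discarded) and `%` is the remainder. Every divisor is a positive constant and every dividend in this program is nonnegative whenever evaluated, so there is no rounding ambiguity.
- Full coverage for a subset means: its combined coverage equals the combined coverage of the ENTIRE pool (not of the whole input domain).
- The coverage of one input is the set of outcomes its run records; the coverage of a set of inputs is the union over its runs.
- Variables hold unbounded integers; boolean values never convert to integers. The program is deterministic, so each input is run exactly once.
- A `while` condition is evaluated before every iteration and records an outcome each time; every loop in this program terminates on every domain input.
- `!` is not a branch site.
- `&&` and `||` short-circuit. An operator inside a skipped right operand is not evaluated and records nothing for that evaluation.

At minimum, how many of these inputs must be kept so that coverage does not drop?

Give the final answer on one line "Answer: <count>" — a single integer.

input #1 (p=10, y=2): events B1->T, B1->T, B1->T, B1->T, B1->T, B1->F, B3->S, B2->T, B4->F, B6->E, B5->F, B7->F, B9->E, B8->F, ...; covers B1=T, B1=F, B2=T, B3=S, B4=F, B5=F, B6=E, B7=F, B8=F, B9=E, B10=T
input #2 (p=11, y=5): events B1->T, B1->T, B1->T, B1->T, B1->T, B1->F, B3->S, B2->T, B4->F, B6->E, B5->T, B7->F, B9->E, B8->F, ...; covers B1=T, B1=F, B2=T, B3=S, B4=F, B5=T, B6=E, B7=F, B8=F, B9=E, B10=T
input #3 (p=5, y=2): events B1->T, B1->T, B1->F, B3->S, B2->T, B4->F, B6->S, B5->F, B7->F, B9->E, B8->F, B10->T; covers B1=T, B1=F, B2=T, B3=S, B4=F, B5=F, B6=S, B7=F, B8=F, B9=E, B10=T
input #4 (p=15, y=0): events B1->T, B1->T, B1->T, B1->T, B1->T, B1->T, B1->T, B1->F, B3->E, B2->T, B4->T, B7->F, B9->S, B8->F, ...; covers B1=T, B1=F, B2=T, B3=E, B4=T, B7=F, B8=F, B9=S, B10=T
input #5 (p=14, y=4): events B1->T, B1->T, B1->T, B1->T, B1->T, B1->T, B1->T, B1->F, B3->S, B2->T, B4->F, B6->E, B5->T, B7->F, ...; covers B1=T, B1=F, B2=T, B3=S, B4=F, B5=T, B6=E, B7=F, B8=T, B9=E, B10=F, B11=F, B12=T
input #6 (p=6, y=3): events B1->T, B1->T, B1->T, B1->F, B3->E, B2->F, B4->F, B6->S, B5->F, B7->T, B7->T, B7->T, B7->T, B7->T, ...; covers B1=T, B1=F, B2=F, B3=E, B4=F, B5=F, B6=S, B7=T, B7=F, B8=F, B9=E, B10=F, B11=T
pool-wide coverage (23 outcomes): B1=T, B1=F, B2=T, B2=F, B3=S, B3=E, B4=T, B4=F, B5=T, B5=F, B6=S, B6=E, B7=T, B7=F, B8=T, B8=F, B9=S, B9=E, B10=T, B10=F, B11=T, B11=F, B12=T
checked all size-1 subsets: none covers 23 outcomes (max 13/23)
checked all size-2 subsets: none covers 23 outcomes (max 20/23)
inputs {4, 5, 6} (size 3) cover everything; no size-3 subset with a lexicographically smaller index list covers all 23

Answer: 3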